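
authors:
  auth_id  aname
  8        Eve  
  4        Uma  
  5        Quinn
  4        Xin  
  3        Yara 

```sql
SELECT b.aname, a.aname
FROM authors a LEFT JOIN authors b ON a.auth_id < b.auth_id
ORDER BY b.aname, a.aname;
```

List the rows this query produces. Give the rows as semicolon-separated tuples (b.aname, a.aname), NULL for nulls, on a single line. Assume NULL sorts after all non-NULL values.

(Eve, Quinn); (Eve, Uma); (Eve, Xin); (Eve, Yara); (Quinn, Uma); (Quinn, Xin); (Quinn, Yara); (Uma, Yara); (Xin, Yara); (NULL, Eve)

LEFT JOIN keeps every row from `authors a`; unmatched rows get NULL for `authors b`'s columns.
Matching on a.auth_id < b.auth_id.
- a (auth_id=8) has no partner → padded with NULL.
- a (auth_id=4) pairs with 2 row(s) of b.
- a (auth_id=5) pairs with 1 row(s) of b.
- a (auth_id=4) pairs with 2 row(s) of b.
- a (auth_id=3) pairs with 4 row(s) of b.
After projecting and ordering:
b.aname | a.aname
Eve | Quinn
Eve | Uma
Eve | Xin
Eve | Yara
Quinn | Uma
Quinn | Xin
Quinn | Yara
Uma | Yara
Xin | Yara
NULL | Eve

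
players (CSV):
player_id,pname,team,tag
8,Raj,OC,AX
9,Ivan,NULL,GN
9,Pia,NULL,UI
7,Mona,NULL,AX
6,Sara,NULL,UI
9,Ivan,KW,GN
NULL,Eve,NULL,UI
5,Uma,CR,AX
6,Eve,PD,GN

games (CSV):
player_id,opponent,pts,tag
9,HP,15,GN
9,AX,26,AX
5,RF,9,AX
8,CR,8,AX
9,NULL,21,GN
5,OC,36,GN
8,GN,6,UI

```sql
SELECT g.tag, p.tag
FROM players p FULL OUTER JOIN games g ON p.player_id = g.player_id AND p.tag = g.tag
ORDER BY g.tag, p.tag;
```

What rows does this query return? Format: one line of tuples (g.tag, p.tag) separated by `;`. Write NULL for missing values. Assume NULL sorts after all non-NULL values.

(AX, AX); (AX, AX); (AX, NULL); (GN, GN); (GN, GN); (GN, GN); (GN, GN); (GN, NULL); (UI, NULL); (NULL, AX); (NULL, GN); (NULL, UI); (NULL, UI); (NULL, UI)

FULL OUTER JOIN keeps every row from both sides; unmatched rows get NULL for the other side's columns.
Matching on p.player_id = g.player_id AND p.tag = g.tag. A NULL in a compared column never satisfies the condition.
- p[0] player_id=8, tag=AX → 1 match(es) in g → 1 row(s).
- p[1] player_id=9, tag=GN → 2 match(es) in g → 2 row(s).
- p[2] player_id=9, tag=UI → no match; kept with NULLs on the g side.
- p[3] player_id=7, tag=AX → no match; kept with NULLs on the g side.
- p[4] player_id=6, tag=UI → no match; kept with NULLs on the g side.
- p[5] player_id=9, tag=GN → 2 match(es) in g → 2 row(s).
- p[6] player_id=NULL, tag=UI → no match; kept with NULLs on the g side.
- p[7] player_id=5, tag=AX → 1 match(es) in g → 1 row(s).
- p[8] player_id=6, tag=GN → no match; kept with NULLs on the g side.
- 3 g row(s) had no p match → kept, p columns NULL.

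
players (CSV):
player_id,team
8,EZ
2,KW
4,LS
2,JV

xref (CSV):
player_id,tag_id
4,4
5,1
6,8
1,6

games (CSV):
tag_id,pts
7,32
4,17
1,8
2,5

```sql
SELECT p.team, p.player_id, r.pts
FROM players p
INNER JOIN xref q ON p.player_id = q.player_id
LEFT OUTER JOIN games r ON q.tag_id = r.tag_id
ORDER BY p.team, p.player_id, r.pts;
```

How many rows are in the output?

Step 1 — p INNER JOIN q on player_id → 1 row(s).
Then LEFT JOIN `games r` on tag_id: each of those 1 rows is kept; rows whose q.tag_id has no match in r get NULL for r's columns.
Result: 1 row(s).

1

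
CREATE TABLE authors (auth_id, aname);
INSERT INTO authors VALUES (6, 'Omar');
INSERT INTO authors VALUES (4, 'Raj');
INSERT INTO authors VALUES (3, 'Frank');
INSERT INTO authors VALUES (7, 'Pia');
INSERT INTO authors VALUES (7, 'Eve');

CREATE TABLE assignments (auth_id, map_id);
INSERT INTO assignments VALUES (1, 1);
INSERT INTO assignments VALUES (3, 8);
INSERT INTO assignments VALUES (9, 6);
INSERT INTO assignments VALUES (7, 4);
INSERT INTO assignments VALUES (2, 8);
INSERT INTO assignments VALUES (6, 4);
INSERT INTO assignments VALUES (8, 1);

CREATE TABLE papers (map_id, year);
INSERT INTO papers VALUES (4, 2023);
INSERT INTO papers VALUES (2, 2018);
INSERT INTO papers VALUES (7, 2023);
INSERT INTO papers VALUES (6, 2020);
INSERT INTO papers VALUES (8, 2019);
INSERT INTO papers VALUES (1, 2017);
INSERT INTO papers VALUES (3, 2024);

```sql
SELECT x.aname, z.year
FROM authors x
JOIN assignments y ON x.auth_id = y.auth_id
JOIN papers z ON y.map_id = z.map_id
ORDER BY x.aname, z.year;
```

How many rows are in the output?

4

Step 1 — x INNER JOIN y on auth_id → 4 row(s).
Then INNER JOIN `papers z` on map_id: keep only rows whose y.map_id appears in z.
Result: 4 row(s).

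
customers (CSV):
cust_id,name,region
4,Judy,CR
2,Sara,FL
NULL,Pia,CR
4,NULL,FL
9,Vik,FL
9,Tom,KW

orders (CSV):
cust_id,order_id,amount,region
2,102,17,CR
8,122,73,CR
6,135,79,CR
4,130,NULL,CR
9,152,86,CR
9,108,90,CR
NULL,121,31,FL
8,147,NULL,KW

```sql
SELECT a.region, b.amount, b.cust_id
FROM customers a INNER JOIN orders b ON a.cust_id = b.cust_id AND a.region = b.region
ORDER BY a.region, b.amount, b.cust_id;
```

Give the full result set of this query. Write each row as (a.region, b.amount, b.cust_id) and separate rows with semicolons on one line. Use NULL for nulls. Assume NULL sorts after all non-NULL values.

INNER JOIN keeps only pairs where the ON condition holds.
Matching on a.cust_id = b.cust_id AND a.region = b.region. A NULL in a compared column never satisfies the condition.
Matched pairs: 1.

(CR, NULL, 4)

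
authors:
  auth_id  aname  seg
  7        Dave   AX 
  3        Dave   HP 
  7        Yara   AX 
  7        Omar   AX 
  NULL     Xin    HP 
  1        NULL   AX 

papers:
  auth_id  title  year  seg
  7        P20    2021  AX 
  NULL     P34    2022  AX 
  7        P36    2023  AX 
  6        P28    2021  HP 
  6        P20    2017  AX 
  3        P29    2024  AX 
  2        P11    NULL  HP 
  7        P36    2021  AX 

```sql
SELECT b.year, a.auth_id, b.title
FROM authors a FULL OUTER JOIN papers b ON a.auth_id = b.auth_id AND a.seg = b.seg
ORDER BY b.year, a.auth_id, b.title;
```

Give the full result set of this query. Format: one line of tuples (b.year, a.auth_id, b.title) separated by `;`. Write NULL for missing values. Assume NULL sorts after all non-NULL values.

(2017, NULL, P20); (2021, 7, P20); (2021, 7, P20); (2021, 7, P20); (2021, 7, P36); (2021, 7, P36); (2021, 7, P36); (2021, NULL, P28); (2022, NULL, P34); (2023, 7, P36); (2023, 7, P36); (2023, 7, P36); (2024, NULL, P29); (NULL, 1, NULL); (NULL, 3, NULL); (NULL, NULL, P11); (NULL, NULL, NULL)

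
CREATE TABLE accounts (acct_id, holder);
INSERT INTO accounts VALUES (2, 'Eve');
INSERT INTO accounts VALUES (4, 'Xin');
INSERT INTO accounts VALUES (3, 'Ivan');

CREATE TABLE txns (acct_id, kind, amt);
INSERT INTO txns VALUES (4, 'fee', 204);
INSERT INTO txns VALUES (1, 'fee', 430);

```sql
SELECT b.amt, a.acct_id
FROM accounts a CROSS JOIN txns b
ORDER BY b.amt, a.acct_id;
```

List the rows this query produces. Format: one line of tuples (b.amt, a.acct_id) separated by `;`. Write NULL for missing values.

CROSS JOIN pairs every row of `accounts` with every row of `txns`: 3 × 2 = 6 rows.
After projecting and ordering:
b.amt | a.acct_id
204 | 2
204 | 3
204 | 4
430 | 2
430 | 3
430 | 4

(204, 2); (204, 3); (204, 4); (430, 2); (430, 3); (430, 4)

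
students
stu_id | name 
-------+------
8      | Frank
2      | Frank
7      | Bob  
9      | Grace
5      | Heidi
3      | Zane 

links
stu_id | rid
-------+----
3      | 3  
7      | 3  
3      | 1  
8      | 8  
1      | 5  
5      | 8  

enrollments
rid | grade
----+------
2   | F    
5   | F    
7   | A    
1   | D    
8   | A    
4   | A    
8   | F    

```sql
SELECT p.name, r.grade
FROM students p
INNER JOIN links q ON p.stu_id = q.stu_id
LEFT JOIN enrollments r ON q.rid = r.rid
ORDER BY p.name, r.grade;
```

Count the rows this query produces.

7

Step 1 — p INNER JOIN q on stu_id → 5 row(s).
Then LEFT JOIN `enrollments r` on rid: each of those 5 rows is kept; rows whose q.rid has no match in r get NULL for r's columns.
Result: 7 row(s).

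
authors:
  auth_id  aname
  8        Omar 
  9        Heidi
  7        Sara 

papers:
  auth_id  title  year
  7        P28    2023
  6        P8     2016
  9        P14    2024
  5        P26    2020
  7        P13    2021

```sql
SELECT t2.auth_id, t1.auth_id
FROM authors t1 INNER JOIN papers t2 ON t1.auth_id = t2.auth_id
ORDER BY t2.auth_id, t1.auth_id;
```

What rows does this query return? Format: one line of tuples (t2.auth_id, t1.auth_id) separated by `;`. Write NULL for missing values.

(7, 7); (7, 7); (9, 9)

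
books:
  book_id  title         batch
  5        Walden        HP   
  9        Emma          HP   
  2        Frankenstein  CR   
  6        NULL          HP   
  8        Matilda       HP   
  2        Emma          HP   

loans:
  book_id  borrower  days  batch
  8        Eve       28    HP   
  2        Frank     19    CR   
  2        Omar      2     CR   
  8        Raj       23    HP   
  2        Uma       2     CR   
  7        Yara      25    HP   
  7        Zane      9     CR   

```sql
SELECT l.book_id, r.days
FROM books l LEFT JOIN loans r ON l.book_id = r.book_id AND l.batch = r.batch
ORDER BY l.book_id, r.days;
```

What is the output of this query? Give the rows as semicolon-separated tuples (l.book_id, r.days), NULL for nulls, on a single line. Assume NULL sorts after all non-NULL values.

LEFT JOIN keeps every row from `books`; unmatched rows get NULL for `loans`'s columns.
Matching on l.book_id = r.book_id AND l.batch = r.batch.
Matched pairs: 5; unmatched l rows kept: 4.

(2, 2); (2, 2); (2, 19); (2, NULL); (5, NULL); (6, NULL); (8, 23); (8, 28); (9, NULL)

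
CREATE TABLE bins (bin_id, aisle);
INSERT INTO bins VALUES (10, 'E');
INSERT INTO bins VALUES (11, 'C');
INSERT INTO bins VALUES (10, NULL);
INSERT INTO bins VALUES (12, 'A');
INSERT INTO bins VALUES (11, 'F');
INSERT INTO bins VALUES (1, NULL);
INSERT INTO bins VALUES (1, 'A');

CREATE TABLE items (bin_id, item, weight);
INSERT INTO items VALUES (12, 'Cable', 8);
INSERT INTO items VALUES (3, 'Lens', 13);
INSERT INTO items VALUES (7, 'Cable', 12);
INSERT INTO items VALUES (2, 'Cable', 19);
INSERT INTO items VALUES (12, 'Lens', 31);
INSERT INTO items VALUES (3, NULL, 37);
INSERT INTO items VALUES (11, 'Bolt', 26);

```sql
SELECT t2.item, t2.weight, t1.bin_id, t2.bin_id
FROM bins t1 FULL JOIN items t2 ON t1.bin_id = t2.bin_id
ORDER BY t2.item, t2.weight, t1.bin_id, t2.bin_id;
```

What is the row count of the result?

12

FULL OUTER JOIN keeps every row from both sides; unmatched rows get NULL for the other side's columns.
Matching on t1.bin_id = t2.bin_id.
- t1 row (bin_id=10): no match → kept, t2 columns NULL.
- t1 row (bin_id=11): matches 1 t2 row(s) → 1 output row(s).
- t1 row (bin_id=10): no match → kept, t2 columns NULL.
- t1 row (bin_id=12): matches 2 t2 row(s) → 2 output row(s).
- t1 row (bin_id=11): matches 1 t2 row(s) → 1 output row(s).
- t1 row (bin_id=1): no match → kept, t2 columns NULL.
- t1 row (bin_id=1): no match → kept, t2 columns NULL.
- 4 row(s) from t2 found no t1 partner → padded with NULL.
Total: 4 matched + 8 padded = 12 rows.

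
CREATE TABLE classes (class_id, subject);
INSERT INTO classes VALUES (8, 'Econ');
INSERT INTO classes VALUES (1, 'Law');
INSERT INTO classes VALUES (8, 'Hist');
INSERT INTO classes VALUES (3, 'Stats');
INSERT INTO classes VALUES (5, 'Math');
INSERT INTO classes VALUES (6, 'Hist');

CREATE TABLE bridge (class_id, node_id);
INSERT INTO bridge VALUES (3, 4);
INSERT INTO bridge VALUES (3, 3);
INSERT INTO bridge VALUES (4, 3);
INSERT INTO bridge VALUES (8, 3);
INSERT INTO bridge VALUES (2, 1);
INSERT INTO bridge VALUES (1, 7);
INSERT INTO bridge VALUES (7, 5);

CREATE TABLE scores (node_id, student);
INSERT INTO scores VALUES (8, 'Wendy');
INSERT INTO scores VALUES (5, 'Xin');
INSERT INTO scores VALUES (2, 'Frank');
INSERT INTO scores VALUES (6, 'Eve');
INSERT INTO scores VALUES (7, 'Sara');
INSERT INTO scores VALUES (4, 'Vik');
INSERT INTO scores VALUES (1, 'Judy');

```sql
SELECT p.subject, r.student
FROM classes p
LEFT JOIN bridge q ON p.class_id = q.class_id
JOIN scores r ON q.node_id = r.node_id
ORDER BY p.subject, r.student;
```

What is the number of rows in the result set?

Joins associate left-to-right: classes LEFT JOIN bridge on class_id gives 7 intermediate row(s).
Then INNER JOIN `scores r` on node_id: keep only rows whose q.node_id appears in r.
Result: 2 row(s).

2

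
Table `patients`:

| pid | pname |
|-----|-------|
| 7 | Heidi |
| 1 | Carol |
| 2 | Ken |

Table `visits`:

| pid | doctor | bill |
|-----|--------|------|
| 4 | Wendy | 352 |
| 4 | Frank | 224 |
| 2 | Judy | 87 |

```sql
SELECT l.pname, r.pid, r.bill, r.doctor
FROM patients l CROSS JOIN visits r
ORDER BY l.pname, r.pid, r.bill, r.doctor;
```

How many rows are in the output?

9

CROSS JOIN pairs every row of `patients` with every row of `visits`: 3 × 3 = 9 rows.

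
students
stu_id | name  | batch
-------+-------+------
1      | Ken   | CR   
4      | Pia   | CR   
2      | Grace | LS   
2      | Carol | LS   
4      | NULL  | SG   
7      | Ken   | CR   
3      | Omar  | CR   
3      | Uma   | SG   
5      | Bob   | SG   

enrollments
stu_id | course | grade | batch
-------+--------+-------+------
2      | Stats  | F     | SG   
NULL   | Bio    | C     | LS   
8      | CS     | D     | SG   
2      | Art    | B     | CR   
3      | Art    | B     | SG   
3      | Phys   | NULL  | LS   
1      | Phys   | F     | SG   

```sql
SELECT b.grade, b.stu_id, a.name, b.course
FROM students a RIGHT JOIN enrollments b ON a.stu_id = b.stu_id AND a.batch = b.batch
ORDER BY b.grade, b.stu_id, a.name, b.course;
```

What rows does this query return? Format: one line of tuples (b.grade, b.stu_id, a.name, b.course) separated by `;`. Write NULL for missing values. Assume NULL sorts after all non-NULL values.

(B, 2, NULL, Art); (B, 3, Uma, Art); (C, NULL, NULL, Bio); (D, 8, NULL, CS); (F, 1, NULL, Phys); (F, 2, NULL, Stats); (NULL, 3, NULL, Phys)

RIGHT JOIN keeps every row from `enrollments`; unmatched rows get NULL for `students`'s columns.
Matching on a.stu_id = b.stu_id AND a.batch = b.batch. A NULL in a compared column never satisfies the condition.
Matched pairs: 1; unmatched b rows kept: 6.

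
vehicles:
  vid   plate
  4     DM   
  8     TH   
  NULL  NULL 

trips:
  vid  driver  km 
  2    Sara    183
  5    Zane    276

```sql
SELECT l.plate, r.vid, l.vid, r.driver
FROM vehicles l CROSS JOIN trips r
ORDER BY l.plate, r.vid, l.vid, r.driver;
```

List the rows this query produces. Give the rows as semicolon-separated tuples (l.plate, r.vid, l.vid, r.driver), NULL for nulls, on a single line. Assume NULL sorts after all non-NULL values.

(DM, 2, 4, Sara); (DM, 5, 4, Zane); (TH, 2, 8, Sara); (TH, 5, 8, Zane); (NULL, 2, NULL, Sara); (NULL, 5, NULL, Zane)

CROSS JOIN pairs every row of `vehicles` with every row of `trips`: 3 × 2 = 6 rows.
After projecting and ordering:
l.plate | r.vid | l.vid | r.driver
DM | 2 | 4 | Sara
DM | 5 | 4 | Zane
TH | 2 | 8 | Sara
TH | 5 | 8 | Zane
NULL | 2 | NULL | Sara
NULL | 5 | NULL | Zane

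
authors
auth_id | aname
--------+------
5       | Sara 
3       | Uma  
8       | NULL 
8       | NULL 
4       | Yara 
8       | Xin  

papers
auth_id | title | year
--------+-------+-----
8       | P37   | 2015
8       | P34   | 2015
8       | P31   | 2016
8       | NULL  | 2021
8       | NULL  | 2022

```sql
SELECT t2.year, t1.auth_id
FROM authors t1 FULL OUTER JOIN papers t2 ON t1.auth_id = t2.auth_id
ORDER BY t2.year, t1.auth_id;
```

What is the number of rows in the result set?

18

FULL OUTER JOIN keeps every row from both sides; unmatched rows get NULL for the other side's columns.
Matching on t1.auth_id = t2.auth_id.
Matched pairs: 15; unmatched t1 rows kept: 3; unmatched t2 rows kept: 0.
Total: 15 matched + 3 padded = 18 rows.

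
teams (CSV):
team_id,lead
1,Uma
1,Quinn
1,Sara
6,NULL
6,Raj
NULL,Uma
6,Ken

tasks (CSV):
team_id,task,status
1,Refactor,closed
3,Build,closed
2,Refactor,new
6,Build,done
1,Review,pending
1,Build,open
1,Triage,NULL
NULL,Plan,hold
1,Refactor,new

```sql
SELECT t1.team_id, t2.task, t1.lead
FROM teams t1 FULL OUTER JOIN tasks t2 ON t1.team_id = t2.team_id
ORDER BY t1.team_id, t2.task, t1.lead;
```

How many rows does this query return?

FULL OUTER JOIN keeps every row from both sides; unmatched rows get NULL for the other side's columns.
Matching on t1.team_id = t2.team_id. A NULL in a compared column never satisfies the condition.
Matched pairs: 18; unmatched t1 rows kept: 1; unmatched t2 rows kept: 3.
Total: 18 matched + 4 padded = 22 rows.

22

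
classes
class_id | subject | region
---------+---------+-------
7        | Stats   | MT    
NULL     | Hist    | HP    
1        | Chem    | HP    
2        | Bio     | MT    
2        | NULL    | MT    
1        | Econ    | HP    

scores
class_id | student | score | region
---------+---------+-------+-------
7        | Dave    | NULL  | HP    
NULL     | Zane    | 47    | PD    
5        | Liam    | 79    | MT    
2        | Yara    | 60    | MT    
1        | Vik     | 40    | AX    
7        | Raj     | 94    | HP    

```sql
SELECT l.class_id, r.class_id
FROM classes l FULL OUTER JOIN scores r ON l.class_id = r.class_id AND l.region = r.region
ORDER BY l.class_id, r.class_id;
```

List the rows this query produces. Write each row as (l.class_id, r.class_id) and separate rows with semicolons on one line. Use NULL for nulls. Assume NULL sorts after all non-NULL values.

FULL OUTER JOIN keeps every row from both sides; unmatched rows get NULL for the other side's columns.
Matching on l.class_id = r.class_id AND l.region = r.region. A NULL in a compared column never satisfies the condition.
- l[0] class_id=7, region=MT → no match; kept with NULLs on the r side.
- l[1] class_id=NULL, region=HP → no match; kept with NULLs on the r side.
- l[2] class_id=1, region=HP → no match; kept with NULLs on the r side.
- l[3] class_id=2, region=MT → 1 match(es) in r → 1 row(s).
- l[4] class_id=2, region=MT → 1 match(es) in r → 1 row(s).
- l[5] class_id=1, region=HP → no match; kept with NULLs on the r side.
- plus 5 unmatched r row(s), each kept with NULL l columns.

(1, NULL); (1, NULL); (2, 2); (2, 2); (7, NULL); (NULL, 1); (NULL, 5); (NULL, 7); (NULL, 7); (NULL, NULL); (NULL, NULL)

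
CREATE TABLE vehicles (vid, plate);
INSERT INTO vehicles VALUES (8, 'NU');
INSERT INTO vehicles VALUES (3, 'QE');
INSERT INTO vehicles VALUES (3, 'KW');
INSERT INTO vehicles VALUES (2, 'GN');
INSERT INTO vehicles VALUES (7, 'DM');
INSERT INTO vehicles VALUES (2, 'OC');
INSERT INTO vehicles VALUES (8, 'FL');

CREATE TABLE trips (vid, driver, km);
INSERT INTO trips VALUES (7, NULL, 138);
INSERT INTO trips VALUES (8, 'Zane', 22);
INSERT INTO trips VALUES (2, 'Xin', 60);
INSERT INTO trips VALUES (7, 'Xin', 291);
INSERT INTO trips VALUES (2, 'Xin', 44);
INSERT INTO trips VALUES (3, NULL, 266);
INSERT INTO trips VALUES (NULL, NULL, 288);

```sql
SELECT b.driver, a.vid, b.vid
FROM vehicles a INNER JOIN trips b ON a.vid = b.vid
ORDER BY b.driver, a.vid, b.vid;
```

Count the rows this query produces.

10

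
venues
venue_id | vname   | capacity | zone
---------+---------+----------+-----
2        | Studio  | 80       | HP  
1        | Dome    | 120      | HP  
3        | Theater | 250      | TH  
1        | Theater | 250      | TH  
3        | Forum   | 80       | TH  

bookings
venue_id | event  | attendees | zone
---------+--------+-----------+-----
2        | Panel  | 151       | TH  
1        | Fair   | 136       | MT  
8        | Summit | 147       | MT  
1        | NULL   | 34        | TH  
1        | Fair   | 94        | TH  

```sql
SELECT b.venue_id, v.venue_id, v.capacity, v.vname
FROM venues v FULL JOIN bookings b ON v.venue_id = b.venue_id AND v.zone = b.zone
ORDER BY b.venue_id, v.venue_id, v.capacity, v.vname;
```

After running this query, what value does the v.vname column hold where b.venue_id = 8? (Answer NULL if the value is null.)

NULL

FULL OUTER JOIN keeps every row from both sides; unmatched rows get NULL for the other side's columns.
Matching on v.venue_id = b.venue_id AND v.zone = b.zone.
Matched pairs: 2; unmatched v rows kept: 4; unmatched b rows kept: 3.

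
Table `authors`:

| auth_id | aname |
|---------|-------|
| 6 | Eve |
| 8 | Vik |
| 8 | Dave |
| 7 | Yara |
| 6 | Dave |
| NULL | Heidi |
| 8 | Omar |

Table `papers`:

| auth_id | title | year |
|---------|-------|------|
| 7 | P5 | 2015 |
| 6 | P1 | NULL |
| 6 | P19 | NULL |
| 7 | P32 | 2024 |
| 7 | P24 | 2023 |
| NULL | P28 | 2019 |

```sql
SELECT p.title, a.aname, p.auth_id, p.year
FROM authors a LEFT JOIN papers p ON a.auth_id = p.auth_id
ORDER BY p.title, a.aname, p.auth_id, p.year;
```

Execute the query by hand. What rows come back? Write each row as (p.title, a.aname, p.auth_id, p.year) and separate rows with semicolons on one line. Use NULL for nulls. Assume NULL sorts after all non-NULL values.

(P1, Dave, 6, NULL); (P1, Eve, 6, NULL); (P19, Dave, 6, NULL); (P19, Eve, 6, NULL); (P24, Yara, 7, 2023); (P32, Yara, 7, 2024); (P5, Yara, 7, 2015); (NULL, Dave, NULL, NULL); (NULL, Heidi, NULL, NULL); (NULL, Omar, NULL, NULL); (NULL, Vik, NULL, NULL)

LEFT JOIN keeps every row from `authors`; unmatched rows get NULL for `papers`'s columns.
Matching on a.auth_id = p.auth_id. A NULL in a compared column never satisfies the condition.
- a (auth_id=6) pairs with 2 row(s) of p.
- a (auth_id=8) has no partner → padded with NULL.
- a (auth_id=8) has no partner → padded with NULL.
- a (auth_id=7) pairs with 3 row(s) of p.
- a (auth_id=6) pairs with 2 row(s) of p.
- a (auth_id=NULL) has no partner → padded with NULL.
- a (auth_id=8) has no partner → padded with NULL.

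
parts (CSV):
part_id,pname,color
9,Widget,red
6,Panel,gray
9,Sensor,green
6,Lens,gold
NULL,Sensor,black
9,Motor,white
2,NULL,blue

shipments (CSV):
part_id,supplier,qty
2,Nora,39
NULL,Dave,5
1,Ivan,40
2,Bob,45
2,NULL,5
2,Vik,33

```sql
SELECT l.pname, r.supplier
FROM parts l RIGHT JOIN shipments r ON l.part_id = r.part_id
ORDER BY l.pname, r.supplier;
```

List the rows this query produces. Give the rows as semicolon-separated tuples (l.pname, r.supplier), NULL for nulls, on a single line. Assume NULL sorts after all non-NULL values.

RIGHT JOIN keeps every row from `shipments`; unmatched rows get NULL for `parts`'s columns.
Matching on l.part_id = r.part_id. A NULL in a compared column never satisfies the condition.
- l[0] part_id=9 → no match.
- l[1] part_id=6 → no match.
- l[2] part_id=9 → no match.
- l[3] part_id=6 → no match.
- l[4] part_id=NULL → no match.
- l[5] part_id=9 → no match.
- l[6] part_id=2 → 4 match(es) in r → 4 row(s).
- 2 row(s) from r found no l partner → padded with NULL.
After projecting and ordering:
l.pname | r.supplier
NULL | Bob
NULL | Dave
NULL | Ivan
NULL | Nora
NULL | Vik
NULL | NULL

(NULL, Bob); (NULL, Dave); (NULL, Ivan); (NULL, Nora); (NULL, Vik); (NULL, NULL)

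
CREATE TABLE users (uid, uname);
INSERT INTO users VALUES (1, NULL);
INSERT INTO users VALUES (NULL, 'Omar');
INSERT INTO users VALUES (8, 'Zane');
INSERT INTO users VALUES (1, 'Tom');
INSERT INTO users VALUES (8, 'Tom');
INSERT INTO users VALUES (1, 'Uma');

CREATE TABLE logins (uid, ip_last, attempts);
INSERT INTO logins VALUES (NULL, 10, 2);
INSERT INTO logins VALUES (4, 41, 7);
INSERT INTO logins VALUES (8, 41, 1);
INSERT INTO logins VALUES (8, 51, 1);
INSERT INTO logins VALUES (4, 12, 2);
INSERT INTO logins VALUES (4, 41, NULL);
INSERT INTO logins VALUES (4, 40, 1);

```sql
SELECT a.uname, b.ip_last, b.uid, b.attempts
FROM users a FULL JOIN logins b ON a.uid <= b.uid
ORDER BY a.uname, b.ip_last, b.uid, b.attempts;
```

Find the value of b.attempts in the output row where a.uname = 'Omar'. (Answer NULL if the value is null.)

NULL

FULL OUTER JOIN keeps every row from both sides; unmatched rows get NULL for the other side's columns.
Matching on a.uid <= b.uid. A NULL in a compared column never satisfies the condition.
- a row (uid=1): matches 6 b row(s) → 6 output row(s).
- a row (uid=NULL): no match → kept, b columns NULL.
- a row (uid=8): matches 2 b row(s) → 2 output row(s).
- a row (uid=1): matches 6 b row(s) → 6 output row(s).
- a row (uid=8): matches 2 b row(s) → 2 output row(s).
- a row (uid=1): matches 6 b row(s) → 6 output row(s).
- 1 b row(s) had no a match → kept, a columns NULL.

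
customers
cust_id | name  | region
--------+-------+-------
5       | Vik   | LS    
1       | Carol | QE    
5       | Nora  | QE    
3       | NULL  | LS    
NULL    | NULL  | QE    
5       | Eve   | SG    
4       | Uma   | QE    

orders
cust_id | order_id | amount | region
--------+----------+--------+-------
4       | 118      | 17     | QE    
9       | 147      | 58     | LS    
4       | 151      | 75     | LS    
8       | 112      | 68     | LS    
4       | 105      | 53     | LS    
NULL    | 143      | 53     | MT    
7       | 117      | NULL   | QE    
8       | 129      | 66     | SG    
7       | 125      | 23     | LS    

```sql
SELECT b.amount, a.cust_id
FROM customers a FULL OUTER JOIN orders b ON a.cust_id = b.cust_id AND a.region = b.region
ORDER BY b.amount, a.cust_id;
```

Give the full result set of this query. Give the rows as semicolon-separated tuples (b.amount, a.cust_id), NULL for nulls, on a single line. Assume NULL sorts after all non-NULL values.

(17, 4); (23, NULL); (53, NULL); (53, NULL); (58, NULL); (66, NULL); (68, NULL); (75, NULL); (NULL, 1); (NULL, 3); (NULL, 5); (NULL, 5); (NULL, 5); (NULL, NULL); (NULL, NULL)

FULL OUTER JOIN keeps every row from both sides; unmatched rows get NULL for the other side's columns.
Matching on a.cust_id = b.cust_id AND a.region = b.region. A NULL in a compared column never satisfies the condition.
- cust_id=5, region=LS: no b row matches, row kept with b columns NULL.
- cust_id=1, region=QE: no b row matches, row kept with b columns NULL.
- cust_id=5, region=QE: no b row matches, row kept with b columns NULL.
- cust_id=3, region=LS: no b row matches, row kept with b columns NULL.
- cust_id=NULL, region=QE: no b row matches, row kept with b columns NULL.
- cust_id=5, region=SG: no b row matches, row kept with b columns NULL.
- cust_id=4, region=QE: 1 matching b row(s), so 1 row(s) emitted.
- plus 8 unmatched b row(s), each kept with NULL a columns.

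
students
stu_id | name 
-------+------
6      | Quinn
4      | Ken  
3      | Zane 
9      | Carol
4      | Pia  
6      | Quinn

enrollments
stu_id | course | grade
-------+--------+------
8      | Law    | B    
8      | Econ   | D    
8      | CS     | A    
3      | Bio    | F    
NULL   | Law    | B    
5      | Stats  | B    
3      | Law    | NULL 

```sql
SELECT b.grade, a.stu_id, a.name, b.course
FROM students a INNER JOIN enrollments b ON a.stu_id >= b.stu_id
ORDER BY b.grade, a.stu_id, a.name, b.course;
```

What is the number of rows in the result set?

INNER JOIN keeps only pairs where the ON condition holds.
Matching on a.stu_id >= b.stu_id. A NULL in a compared column never satisfies the condition.
- stu_id=6: 3 matching b row(s), so 3 row(s) emitted.
- stu_id=4: 2 matching b row(s), so 2 row(s) emitted.
- stu_id=3: 2 matching b row(s), so 2 row(s) emitted.
- stu_id=9: 6 matching b row(s), so 6 row(s) emitted.
- stu_id=4: 2 matching b row(s), so 2 row(s) emitted.
- stu_id=6: 3 matching b row(s), so 3 row(s) emitted.
Total: 18 rows.

18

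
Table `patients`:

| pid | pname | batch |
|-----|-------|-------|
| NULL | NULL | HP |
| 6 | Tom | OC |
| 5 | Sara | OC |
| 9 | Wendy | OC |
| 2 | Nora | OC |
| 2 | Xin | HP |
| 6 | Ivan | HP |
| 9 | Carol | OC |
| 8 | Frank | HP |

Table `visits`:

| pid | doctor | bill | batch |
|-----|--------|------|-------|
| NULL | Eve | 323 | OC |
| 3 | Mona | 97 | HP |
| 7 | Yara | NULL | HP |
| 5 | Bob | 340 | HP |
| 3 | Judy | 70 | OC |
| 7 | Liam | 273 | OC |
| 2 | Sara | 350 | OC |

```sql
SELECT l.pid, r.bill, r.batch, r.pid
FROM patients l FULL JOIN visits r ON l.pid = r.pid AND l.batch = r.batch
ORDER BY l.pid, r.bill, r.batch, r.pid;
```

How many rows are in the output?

15

FULL OUTER JOIN keeps every row from both sides; unmatched rows get NULL for the other side's columns.
Matching on l.pid = r.pid AND l.batch = r.batch. A NULL in a compared column never satisfies the condition.
Matched pairs: 1; unmatched l rows kept: 8; unmatched r rows kept: 6.
Total: 1 matched + 14 padded = 15 rows.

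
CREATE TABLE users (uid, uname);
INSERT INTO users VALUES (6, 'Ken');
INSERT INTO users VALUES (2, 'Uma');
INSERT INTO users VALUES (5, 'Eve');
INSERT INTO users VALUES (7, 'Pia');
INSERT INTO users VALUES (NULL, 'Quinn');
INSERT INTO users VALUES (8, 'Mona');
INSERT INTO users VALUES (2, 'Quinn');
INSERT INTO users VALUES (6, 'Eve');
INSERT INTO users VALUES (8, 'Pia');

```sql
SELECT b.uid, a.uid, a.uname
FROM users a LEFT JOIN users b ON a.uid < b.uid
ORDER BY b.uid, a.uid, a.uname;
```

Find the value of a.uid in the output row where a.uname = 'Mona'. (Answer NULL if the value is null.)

LEFT JOIN keeps every row from `users a`; unmatched rows get NULL for `users b`'s columns.
Matching on a.uid < b.uid. A NULL in a compared column never satisfies the condition.
- a row (uid=6): matches 3 b row(s) → 3 output row(s).
- a row (uid=2): matches 6 b row(s) → 6 output row(s).
- a row (uid=5): matches 5 b row(s) → 5 output row(s).
- a row (uid=7): matches 2 b row(s) → 2 output row(s).
- a row (uid=NULL): no match → kept, b columns NULL.
- a row (uid=8): no match → kept, b columns NULL.
- a row (uid=2): matches 6 b row(s) → 6 output row(s).
- a row (uid=6): matches 3 b row(s) → 3 output row(s).
- a row (uid=8): no match → kept, b columns NULL.

8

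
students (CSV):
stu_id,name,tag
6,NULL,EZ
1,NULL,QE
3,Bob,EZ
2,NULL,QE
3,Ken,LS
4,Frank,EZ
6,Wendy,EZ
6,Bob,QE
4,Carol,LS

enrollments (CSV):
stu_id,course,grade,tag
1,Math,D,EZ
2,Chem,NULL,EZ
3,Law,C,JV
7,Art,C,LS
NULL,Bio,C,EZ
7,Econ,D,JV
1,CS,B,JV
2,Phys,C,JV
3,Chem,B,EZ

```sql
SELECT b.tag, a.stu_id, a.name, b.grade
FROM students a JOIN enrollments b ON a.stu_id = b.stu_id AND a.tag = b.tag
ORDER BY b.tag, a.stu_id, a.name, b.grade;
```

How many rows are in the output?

INNER JOIN keeps only pairs where the ON condition holds.
Matching on a.stu_id = b.stu_id AND a.tag = b.tag. A NULL in a compared column never satisfies the condition.
Matched pairs: 1.
Total: 1 rows.

1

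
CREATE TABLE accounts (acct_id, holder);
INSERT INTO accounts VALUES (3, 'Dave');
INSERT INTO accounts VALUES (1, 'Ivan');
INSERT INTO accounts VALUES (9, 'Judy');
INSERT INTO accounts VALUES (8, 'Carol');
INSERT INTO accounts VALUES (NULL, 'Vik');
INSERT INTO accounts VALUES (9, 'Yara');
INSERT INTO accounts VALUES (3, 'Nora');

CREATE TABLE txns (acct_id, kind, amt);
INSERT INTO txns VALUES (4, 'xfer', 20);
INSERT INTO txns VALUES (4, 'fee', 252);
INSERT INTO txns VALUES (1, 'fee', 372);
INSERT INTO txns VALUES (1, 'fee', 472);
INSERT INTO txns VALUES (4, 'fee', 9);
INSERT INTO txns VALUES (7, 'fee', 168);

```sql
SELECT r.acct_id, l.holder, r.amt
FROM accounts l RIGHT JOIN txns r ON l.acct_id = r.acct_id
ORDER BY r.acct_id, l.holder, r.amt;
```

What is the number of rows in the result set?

6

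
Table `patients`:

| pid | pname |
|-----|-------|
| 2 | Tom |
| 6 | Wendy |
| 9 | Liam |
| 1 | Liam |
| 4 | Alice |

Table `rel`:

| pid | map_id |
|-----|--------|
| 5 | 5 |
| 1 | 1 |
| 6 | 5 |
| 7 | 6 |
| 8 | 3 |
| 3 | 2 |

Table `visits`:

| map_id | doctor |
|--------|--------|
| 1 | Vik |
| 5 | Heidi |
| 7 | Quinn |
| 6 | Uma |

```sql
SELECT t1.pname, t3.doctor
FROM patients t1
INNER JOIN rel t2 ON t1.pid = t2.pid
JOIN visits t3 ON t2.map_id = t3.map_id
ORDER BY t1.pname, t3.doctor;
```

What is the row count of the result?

2

Joins associate left-to-right: patients INNER JOIN rel on pid gives 2 intermediate row(s).
Then INNER JOIN `visits t3` on map_id: keep only rows whose t2.map_id appears in t3.
Result: 2 row(s).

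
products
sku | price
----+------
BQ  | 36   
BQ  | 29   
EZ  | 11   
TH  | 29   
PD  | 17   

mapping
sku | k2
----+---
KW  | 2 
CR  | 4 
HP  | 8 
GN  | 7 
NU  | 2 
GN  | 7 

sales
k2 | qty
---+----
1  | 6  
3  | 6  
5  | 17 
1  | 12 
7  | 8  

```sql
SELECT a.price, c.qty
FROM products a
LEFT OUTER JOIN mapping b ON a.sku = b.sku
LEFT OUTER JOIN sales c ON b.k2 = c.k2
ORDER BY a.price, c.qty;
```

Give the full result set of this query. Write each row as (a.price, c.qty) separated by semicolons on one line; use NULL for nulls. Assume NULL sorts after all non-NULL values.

Evaluate left to right. First `products a LEFT JOIN mapping b` on sku: 5 row(s).
Then LEFT JOIN `sales c` on k2: each of those 5 rows is kept; rows whose b.k2 has no match in c get NULL for c's columns.

(11, NULL); (17, NULL); (29, NULL); (29, NULL); (36, NULL)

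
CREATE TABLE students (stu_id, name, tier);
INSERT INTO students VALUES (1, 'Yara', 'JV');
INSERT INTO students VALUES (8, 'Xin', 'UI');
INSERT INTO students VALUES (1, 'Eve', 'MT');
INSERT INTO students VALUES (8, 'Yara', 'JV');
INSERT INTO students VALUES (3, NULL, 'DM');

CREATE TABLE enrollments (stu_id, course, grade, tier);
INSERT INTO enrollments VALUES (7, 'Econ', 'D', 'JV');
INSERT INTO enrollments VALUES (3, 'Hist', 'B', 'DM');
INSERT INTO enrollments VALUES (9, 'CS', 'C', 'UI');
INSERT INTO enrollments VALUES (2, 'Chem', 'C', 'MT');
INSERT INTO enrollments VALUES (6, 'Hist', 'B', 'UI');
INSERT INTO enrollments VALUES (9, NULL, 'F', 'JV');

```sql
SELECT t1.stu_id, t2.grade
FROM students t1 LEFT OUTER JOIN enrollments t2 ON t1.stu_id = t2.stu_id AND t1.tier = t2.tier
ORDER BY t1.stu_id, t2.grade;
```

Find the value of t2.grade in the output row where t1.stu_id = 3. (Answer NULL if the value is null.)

B

LEFT JOIN keeps every row from `students`; unmatched rows get NULL for `enrollments`'s columns.
Matching on t1.stu_id = t2.stu_id AND t1.tier = t2.tier.
Matched pairs: 1; unmatched t1 rows kept: 4.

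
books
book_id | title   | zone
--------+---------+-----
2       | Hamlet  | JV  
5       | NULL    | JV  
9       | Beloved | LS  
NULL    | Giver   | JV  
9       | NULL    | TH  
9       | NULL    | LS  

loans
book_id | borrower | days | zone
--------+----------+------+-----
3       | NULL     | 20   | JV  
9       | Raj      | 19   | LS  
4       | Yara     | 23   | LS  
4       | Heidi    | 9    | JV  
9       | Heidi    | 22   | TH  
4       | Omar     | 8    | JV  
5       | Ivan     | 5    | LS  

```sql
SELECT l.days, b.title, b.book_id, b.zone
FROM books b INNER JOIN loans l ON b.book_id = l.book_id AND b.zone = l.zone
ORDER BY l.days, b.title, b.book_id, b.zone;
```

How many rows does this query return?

INNER JOIN keeps only pairs where the ON condition holds.
Matching on b.book_id = l.book_id AND b.zone = l.zone. A NULL in a compared column never satisfies the condition.
Matched pairs: 3.
Total: 3 rows.

3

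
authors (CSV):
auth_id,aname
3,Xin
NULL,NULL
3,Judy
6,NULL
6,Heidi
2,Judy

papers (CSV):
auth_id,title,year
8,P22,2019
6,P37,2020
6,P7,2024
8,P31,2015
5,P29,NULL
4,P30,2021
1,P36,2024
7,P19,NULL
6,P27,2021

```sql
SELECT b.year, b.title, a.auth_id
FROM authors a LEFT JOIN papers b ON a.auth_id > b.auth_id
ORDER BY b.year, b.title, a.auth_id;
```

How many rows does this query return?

10

LEFT JOIN keeps every row from `authors`; unmatched rows get NULL for `papers`'s columns.
Matching on a.auth_id > b.auth_id. A NULL in a compared column never satisfies the condition.
- a row (auth_id=3): matches 1 b row(s) → 1 output row(s).
- a row (auth_id=NULL): no match → kept, b columns NULL.
- a row (auth_id=3): matches 1 b row(s) → 1 output row(s).
- a row (auth_id=6): matches 3 b row(s) → 3 output row(s).
- a row (auth_id=6): matches 3 b row(s) → 3 output row(s).
- a row (auth_id=2): matches 1 b row(s) → 1 output row(s).
Total: 9 matched + 1 padded = 10 rows.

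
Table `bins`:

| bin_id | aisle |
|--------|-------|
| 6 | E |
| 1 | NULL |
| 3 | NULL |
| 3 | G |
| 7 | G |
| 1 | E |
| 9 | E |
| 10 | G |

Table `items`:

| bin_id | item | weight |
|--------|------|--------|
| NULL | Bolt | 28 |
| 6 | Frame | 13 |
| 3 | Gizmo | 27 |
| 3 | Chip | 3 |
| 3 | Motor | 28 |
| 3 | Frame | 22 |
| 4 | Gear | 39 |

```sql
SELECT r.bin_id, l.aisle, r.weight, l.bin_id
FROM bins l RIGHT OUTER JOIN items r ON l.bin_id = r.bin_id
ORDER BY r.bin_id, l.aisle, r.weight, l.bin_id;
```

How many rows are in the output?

11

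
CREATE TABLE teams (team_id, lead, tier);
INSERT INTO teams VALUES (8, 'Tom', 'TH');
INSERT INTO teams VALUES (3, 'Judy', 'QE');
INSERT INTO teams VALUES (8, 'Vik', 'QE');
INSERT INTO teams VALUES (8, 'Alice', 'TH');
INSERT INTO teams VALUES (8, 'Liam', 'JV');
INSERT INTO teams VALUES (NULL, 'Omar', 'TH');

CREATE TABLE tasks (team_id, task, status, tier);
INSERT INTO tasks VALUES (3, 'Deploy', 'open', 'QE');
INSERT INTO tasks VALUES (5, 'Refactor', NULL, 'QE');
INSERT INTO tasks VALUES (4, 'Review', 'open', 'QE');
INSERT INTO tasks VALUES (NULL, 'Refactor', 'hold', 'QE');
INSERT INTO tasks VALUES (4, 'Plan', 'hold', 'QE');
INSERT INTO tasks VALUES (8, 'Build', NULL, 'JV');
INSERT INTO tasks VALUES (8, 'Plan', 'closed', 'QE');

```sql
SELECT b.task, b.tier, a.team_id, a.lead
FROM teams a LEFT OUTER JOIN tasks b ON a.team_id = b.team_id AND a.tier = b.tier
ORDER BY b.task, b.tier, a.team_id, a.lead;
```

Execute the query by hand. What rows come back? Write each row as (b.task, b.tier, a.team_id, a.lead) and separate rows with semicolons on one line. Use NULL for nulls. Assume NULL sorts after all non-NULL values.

(Build, JV, 8, Liam); (Deploy, QE, 3, Judy); (Plan, QE, 8, Vik); (NULL, NULL, 8, Alice); (NULL, NULL, 8, Tom); (NULL, NULL, NULL, Omar)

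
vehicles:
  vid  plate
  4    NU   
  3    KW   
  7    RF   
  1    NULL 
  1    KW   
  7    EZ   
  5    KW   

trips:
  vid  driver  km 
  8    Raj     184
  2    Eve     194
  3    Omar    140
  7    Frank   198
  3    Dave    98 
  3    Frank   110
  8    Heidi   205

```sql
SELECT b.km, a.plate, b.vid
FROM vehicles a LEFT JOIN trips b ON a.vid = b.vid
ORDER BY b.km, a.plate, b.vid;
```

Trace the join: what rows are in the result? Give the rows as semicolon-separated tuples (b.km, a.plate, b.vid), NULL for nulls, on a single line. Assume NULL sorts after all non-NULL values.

(98, KW, 3); (110, KW, 3); (140, KW, 3); (198, EZ, 7); (198, RF, 7); (NULL, KW, NULL); (NULL, KW, NULL); (NULL, NU, NULL); (NULL, NULL, NULL)

LEFT JOIN keeps every row from `vehicles`; unmatched rows get NULL for `trips`'s columns.
Matching on a.vid = b.vid.
- a (vid=4) has no partner → padded with NULL.
- a (vid=3) pairs with 3 row(s) of b.
- a (vid=7) pairs with 1 row(s) of b.
- a (vid=1) has no partner → padded with NULL.
- a (vid=1) has no partner → padded with NULL.
- a (vid=7) pairs with 1 row(s) of b.
- a (vid=5) has no partner → padded with NULL.
After projecting and ordering:
b.km | a.plate | b.vid
98 | KW | 3
110 | KW | 3
140 | KW | 3
198 | EZ | 7
198 | RF | 7
NULL | KW | NULL
NULL | KW | NULL
NULL | NU | NULL
NULL | NULL | NULL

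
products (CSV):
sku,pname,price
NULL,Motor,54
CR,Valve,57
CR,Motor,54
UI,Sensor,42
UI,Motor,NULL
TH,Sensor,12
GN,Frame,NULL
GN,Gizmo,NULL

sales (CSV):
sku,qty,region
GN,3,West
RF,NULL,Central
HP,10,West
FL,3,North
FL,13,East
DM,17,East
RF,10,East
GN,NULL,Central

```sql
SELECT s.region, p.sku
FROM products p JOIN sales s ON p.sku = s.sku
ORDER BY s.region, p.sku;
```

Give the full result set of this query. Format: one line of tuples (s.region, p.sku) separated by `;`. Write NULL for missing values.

INNER JOIN keeps only pairs where the ON condition holds.
Matching on p.sku = s.sku. A NULL in a compared column never satisfies the condition.
Matched pairs: 4.

(Central, GN); (Central, GN); (West, GN); (West, GN)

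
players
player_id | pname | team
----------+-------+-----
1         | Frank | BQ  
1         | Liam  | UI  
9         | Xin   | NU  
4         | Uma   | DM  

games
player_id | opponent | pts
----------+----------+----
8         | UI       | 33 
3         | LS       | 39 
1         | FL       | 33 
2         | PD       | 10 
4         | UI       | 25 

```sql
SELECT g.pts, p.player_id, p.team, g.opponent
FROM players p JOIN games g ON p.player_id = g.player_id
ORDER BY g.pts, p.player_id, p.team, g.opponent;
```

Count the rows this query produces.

3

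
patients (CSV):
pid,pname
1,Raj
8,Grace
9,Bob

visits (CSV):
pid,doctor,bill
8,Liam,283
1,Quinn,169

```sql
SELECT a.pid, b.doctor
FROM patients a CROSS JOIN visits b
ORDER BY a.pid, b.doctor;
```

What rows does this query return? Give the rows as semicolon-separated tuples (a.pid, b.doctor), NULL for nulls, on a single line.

(1, Liam); (1, Quinn); (8, Liam); (8, Quinn); (9, Liam); (9, Quinn)

CROSS JOIN pairs every row of `patients` with every row of `visits`: 3 × 2 = 6 rows.
After projecting and ordering:
a.pid | b.doctor
1 | Liam
1 | Quinn
8 | Liam
8 | Quinn
9 | Liam
9 | Quinn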